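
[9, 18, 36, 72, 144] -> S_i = 9*2^i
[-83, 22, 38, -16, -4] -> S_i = Random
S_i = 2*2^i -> [2, 4, 8, 16, 32]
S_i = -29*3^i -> [-29, -87, -261, -783, -2349]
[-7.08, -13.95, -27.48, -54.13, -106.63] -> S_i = -7.08*1.97^i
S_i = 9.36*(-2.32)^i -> [9.36, -21.72, 50.38, -116.88, 271.16]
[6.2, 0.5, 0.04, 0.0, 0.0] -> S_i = 6.20*0.08^i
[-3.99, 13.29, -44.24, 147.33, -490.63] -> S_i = -3.99*(-3.33)^i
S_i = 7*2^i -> [7, 14, 28, 56, 112]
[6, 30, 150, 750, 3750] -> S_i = 6*5^i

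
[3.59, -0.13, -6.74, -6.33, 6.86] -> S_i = Random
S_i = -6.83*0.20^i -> [-6.83, -1.37, -0.27, -0.05, -0.01]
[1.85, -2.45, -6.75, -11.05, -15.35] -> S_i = 1.85 + -4.30*i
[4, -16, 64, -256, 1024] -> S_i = 4*-4^i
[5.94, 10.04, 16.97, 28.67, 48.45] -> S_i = 5.94*1.69^i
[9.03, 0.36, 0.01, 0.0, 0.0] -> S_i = 9.03*0.04^i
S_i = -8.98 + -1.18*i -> [-8.98, -10.16, -11.34, -12.52, -13.7]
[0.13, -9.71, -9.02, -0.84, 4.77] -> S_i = Random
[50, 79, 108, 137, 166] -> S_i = 50 + 29*i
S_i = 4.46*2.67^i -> [4.46, 11.91, 31.79, 84.89, 226.66]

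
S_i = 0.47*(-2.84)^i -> [0.47, -1.33, 3.79, -10.77, 30.58]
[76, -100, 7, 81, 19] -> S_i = Random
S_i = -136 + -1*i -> [-136, -137, -138, -139, -140]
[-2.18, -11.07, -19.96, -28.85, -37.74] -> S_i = -2.18 + -8.89*i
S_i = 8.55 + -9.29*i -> [8.55, -0.74, -10.03, -19.32, -28.61]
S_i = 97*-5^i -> [97, -485, 2425, -12125, 60625]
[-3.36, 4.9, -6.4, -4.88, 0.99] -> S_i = Random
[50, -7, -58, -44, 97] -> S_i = Random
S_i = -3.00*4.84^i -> [-3.0, -14.52, -70.28, -340.14, -1646.28]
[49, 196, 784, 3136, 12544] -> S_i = 49*4^i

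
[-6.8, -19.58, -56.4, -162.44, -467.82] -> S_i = -6.80*2.88^i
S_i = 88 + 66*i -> [88, 154, 220, 286, 352]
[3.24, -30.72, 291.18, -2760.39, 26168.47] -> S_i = 3.24*(-9.48)^i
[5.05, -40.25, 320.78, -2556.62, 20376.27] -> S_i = 5.05*(-7.97)^i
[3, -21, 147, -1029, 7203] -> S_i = 3*-7^i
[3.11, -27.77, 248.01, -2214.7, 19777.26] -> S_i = 3.11*(-8.93)^i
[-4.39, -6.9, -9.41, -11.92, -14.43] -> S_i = -4.39 + -2.51*i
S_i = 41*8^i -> [41, 328, 2624, 20992, 167936]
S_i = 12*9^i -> [12, 108, 972, 8748, 78732]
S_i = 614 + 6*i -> [614, 620, 626, 632, 638]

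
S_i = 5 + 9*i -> [5, 14, 23, 32, 41]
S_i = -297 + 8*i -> [-297, -289, -281, -273, -265]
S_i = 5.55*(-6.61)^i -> [5.55, -36.69, 242.49, -1602.87, 10594.95]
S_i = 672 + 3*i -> [672, 675, 678, 681, 684]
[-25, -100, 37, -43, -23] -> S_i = Random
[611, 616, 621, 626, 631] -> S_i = 611 + 5*i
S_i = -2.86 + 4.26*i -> [-2.86, 1.4, 5.66, 9.92, 14.18]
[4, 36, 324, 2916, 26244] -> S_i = 4*9^i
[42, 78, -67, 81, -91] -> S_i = Random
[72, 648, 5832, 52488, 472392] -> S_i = 72*9^i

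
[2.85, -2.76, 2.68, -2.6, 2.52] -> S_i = 2.85*(-0.97)^i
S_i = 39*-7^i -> [39, -273, 1911, -13377, 93639]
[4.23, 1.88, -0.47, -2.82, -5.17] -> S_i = 4.23 + -2.35*i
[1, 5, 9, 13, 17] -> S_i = 1 + 4*i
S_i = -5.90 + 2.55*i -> [-5.9, -3.35, -0.8, 1.75, 4.3]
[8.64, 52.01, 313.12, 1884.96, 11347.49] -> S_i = 8.64*6.02^i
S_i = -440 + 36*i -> [-440, -404, -368, -332, -296]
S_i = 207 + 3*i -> [207, 210, 213, 216, 219]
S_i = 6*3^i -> [6, 18, 54, 162, 486]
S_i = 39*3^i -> [39, 117, 351, 1053, 3159]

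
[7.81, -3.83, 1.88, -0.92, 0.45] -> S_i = 7.81*(-0.49)^i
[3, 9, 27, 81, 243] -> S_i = 3*3^i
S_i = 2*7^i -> [2, 14, 98, 686, 4802]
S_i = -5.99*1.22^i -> [-5.99, -7.31, -8.92, -10.88, -13.27]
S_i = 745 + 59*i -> [745, 804, 863, 922, 981]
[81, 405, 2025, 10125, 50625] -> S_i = 81*5^i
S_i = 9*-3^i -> [9, -27, 81, -243, 729]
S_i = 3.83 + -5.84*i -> [3.83, -2.01, -7.85, -13.69, -19.53]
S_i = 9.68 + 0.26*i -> [9.68, 9.94, 10.2, 10.46, 10.72]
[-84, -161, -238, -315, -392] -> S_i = -84 + -77*i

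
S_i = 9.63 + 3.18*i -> [9.63, 12.81, 15.99, 19.17, 22.35]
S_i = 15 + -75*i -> [15, -60, -135, -210, -285]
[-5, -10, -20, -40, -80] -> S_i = -5*2^i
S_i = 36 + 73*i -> [36, 109, 182, 255, 328]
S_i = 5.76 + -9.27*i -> [5.76, -3.51, -12.78, -22.05, -31.32]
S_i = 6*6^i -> [6, 36, 216, 1296, 7776]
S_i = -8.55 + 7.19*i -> [-8.55, -1.36, 5.83, 13.02, 20.21]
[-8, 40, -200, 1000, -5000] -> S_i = -8*-5^i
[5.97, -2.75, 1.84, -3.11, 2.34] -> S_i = Random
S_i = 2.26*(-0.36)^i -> [2.26, -0.81, 0.29, -0.11, 0.04]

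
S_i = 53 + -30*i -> [53, 23, -7, -37, -67]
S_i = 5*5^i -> [5, 25, 125, 625, 3125]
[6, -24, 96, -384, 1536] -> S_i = 6*-4^i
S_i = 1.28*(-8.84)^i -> [1.28, -11.32, 100.03, -884.23, 7816.62]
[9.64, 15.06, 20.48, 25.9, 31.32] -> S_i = 9.64 + 5.42*i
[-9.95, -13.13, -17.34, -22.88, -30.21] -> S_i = -9.95*1.32^i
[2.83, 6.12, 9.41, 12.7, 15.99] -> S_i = 2.83 + 3.29*i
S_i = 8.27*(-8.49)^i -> [8.27, -70.21, 596.1, -5060.91, 42967.12]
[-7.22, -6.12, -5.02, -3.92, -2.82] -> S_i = -7.22 + 1.10*i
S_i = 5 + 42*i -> [5, 47, 89, 131, 173]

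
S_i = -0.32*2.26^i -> [-0.32, -0.72, -1.63, -3.69, -8.35]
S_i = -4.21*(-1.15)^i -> [-4.21, 4.84, -5.57, 6.4, -7.36]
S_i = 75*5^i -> [75, 375, 1875, 9375, 46875]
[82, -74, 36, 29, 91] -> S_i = Random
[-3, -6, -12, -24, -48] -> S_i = -3*2^i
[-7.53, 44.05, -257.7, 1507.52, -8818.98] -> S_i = -7.53*(-5.85)^i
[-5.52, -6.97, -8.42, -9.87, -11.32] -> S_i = -5.52 + -1.45*i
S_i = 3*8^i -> [3, 24, 192, 1536, 12288]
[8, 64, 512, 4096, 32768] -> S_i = 8*8^i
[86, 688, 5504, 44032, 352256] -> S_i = 86*8^i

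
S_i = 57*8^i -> [57, 456, 3648, 29184, 233472]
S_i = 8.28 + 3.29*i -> [8.28, 11.57, 14.86, 18.15, 21.44]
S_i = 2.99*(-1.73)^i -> [2.99, -5.17, 8.95, -15.48, 26.78]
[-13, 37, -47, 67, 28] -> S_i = Random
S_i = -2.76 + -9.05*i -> [-2.76, -11.81, -20.86, -29.91, -38.96]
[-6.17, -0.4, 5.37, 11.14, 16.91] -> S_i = -6.17 + 5.77*i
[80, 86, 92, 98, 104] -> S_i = 80 + 6*i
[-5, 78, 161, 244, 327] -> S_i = -5 + 83*i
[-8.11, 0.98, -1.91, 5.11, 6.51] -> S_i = Random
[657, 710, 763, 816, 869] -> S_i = 657 + 53*i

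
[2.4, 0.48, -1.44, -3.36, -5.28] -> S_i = 2.40 + -1.92*i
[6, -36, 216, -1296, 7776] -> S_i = 6*-6^i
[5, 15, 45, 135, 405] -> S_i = 5*3^i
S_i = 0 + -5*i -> [0, -5, -10, -15, -20]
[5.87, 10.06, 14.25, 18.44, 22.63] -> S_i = 5.87 + 4.19*i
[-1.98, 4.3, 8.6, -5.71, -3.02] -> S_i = Random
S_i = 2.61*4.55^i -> [2.61, 11.88, 54.03, 245.85, 1118.63]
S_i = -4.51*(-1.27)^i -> [-4.51, 5.73, -7.27, 9.24, -11.73]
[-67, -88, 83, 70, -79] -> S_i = Random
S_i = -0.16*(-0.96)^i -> [-0.16, 0.15, -0.15, 0.14, -0.14]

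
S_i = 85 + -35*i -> [85, 50, 15, -20, -55]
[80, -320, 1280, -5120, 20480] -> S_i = 80*-4^i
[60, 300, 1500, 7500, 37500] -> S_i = 60*5^i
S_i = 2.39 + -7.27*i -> [2.39, -4.88, -12.15, -19.42, -26.69]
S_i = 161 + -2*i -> [161, 159, 157, 155, 153]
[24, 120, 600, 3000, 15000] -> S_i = 24*5^i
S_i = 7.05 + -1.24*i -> [7.05, 5.81, 4.57, 3.33, 2.09]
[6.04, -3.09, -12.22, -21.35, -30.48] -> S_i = 6.04 + -9.13*i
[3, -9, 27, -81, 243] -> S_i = 3*-3^i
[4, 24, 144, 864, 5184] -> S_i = 4*6^i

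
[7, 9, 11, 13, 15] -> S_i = 7 + 2*i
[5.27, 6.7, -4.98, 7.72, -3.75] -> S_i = Random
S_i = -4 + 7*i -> [-4, 3, 10, 17, 24]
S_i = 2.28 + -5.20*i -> [2.28, -2.92, -8.12, -13.32, -18.52]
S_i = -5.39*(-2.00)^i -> [-5.39, 10.78, -21.56, 43.12, -86.24]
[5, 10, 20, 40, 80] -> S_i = 5*2^i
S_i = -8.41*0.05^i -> [-8.41, -0.42, -0.02, -0.0, -0.0]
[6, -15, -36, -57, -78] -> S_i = 6 + -21*i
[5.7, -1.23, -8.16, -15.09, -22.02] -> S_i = 5.70 + -6.93*i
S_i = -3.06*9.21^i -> [-3.06, -28.18, -259.56, -2390.56, -22017.09]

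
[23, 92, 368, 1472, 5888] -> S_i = 23*4^i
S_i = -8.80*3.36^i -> [-8.8, -29.57, -99.35, -333.81, -1121.6]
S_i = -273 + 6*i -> [-273, -267, -261, -255, -249]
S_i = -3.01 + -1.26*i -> [-3.01, -4.27, -5.53, -6.79, -8.05]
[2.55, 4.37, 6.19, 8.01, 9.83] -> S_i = 2.55 + 1.82*i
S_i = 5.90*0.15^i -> [5.9, 0.88, 0.13, 0.02, 0.0]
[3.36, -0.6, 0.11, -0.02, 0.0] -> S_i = 3.36*(-0.18)^i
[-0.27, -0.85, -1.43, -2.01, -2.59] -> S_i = -0.27 + -0.58*i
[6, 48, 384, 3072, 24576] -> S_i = 6*8^i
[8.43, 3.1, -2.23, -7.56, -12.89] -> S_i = 8.43 + -5.33*i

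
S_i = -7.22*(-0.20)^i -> [-7.22, 1.44, -0.29, 0.06, -0.01]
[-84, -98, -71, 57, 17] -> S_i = Random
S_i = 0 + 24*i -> [0, 24, 48, 72, 96]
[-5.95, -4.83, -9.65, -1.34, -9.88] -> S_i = Random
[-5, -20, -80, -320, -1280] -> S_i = -5*4^i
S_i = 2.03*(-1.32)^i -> [2.03, -2.68, 3.54, -4.67, 6.16]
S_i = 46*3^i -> [46, 138, 414, 1242, 3726]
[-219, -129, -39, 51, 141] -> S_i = -219 + 90*i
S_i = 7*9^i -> [7, 63, 567, 5103, 45927]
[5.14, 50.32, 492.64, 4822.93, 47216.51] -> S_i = 5.14*9.79^i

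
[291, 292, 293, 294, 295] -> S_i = 291 + 1*i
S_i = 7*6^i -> [7, 42, 252, 1512, 9072]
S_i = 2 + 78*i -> [2, 80, 158, 236, 314]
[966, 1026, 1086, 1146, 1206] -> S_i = 966 + 60*i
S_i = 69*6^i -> [69, 414, 2484, 14904, 89424]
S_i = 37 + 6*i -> [37, 43, 49, 55, 61]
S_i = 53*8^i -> [53, 424, 3392, 27136, 217088]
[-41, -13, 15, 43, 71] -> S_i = -41 + 28*i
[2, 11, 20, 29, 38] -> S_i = 2 + 9*i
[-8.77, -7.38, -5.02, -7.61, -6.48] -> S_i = Random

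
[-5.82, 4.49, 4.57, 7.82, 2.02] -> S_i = Random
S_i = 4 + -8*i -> [4, -4, -12, -20, -28]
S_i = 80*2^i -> [80, 160, 320, 640, 1280]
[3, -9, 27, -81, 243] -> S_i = 3*-3^i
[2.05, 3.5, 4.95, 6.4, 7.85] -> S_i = 2.05 + 1.45*i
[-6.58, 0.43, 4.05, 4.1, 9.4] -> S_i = Random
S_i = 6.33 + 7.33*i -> [6.33, 13.66, 20.99, 28.32, 35.65]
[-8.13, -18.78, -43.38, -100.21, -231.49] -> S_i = -8.13*2.31^i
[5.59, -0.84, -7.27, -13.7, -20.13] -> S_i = 5.59 + -6.43*i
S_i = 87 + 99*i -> [87, 186, 285, 384, 483]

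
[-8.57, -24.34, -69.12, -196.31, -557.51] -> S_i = -8.57*2.84^i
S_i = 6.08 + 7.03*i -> [6.08, 13.11, 20.14, 27.17, 34.2]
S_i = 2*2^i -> [2, 4, 8, 16, 32]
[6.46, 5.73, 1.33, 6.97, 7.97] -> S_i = Random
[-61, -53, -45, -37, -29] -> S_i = -61 + 8*i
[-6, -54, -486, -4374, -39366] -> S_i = -6*9^i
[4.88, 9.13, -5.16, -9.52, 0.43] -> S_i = Random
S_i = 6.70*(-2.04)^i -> [6.7, -13.67, 27.88, -56.88, 116.04]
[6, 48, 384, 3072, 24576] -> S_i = 6*8^i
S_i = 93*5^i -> [93, 465, 2325, 11625, 58125]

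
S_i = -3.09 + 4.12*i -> [-3.09, 1.03, 5.15, 9.27, 13.39]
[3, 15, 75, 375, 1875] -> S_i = 3*5^i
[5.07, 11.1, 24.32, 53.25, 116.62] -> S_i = 5.07*2.19^i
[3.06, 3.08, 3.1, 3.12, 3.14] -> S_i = 3.06 + 0.02*i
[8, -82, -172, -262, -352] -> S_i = 8 + -90*i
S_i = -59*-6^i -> [-59, 354, -2124, 12744, -76464]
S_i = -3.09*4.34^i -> [-3.09, -13.41, -58.2, -252.6, -1096.27]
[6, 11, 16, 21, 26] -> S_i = 6 + 5*i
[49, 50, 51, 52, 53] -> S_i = 49 + 1*i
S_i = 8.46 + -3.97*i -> [8.46, 4.49, 0.52, -3.45, -7.42]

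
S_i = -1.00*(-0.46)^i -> [-1.0, 0.46, -0.21, 0.1, -0.04]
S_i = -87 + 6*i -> [-87, -81, -75, -69, -63]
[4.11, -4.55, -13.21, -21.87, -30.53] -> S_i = 4.11 + -8.66*i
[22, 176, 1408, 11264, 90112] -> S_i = 22*8^i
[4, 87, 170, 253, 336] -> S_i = 4 + 83*i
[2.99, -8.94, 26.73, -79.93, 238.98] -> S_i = 2.99*(-2.99)^i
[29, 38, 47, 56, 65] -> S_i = 29 + 9*i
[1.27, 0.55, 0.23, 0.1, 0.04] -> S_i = 1.27*0.43^i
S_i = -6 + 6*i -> [-6, 0, 6, 12, 18]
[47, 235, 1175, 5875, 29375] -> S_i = 47*5^i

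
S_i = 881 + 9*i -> [881, 890, 899, 908, 917]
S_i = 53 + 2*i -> [53, 55, 57, 59, 61]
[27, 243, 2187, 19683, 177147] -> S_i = 27*9^i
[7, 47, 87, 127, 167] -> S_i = 7 + 40*i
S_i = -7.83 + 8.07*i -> [-7.83, 0.24, 8.31, 16.38, 24.45]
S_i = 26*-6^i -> [26, -156, 936, -5616, 33696]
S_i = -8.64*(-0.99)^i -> [-8.64, 8.55, -8.47, 8.38, -8.3]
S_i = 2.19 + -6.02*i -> [2.19, -3.83, -9.85, -15.87, -21.89]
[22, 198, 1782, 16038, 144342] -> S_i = 22*9^i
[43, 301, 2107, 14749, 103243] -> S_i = 43*7^i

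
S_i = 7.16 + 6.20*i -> [7.16, 13.36, 19.56, 25.76, 31.96]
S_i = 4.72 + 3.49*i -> [4.72, 8.21, 11.7, 15.19, 18.68]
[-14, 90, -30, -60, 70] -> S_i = Random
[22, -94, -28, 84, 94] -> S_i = Random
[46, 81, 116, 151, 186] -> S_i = 46 + 35*i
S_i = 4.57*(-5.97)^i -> [4.57, -27.28, 162.88, -972.39, 5805.15]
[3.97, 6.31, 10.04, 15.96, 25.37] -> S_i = 3.97*1.59^i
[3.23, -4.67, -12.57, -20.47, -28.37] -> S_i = 3.23 + -7.90*i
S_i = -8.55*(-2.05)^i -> [-8.55, 17.53, -35.93, 73.66, -151.0]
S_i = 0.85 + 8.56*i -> [0.85, 9.41, 17.97, 26.53, 35.09]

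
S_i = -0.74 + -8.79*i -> [-0.74, -9.53, -18.32, -27.11, -35.9]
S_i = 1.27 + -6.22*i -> [1.27, -4.95, -11.17, -17.39, -23.61]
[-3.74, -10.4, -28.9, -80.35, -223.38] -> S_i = -3.74*2.78^i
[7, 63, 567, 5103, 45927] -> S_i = 7*9^i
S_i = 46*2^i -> [46, 92, 184, 368, 736]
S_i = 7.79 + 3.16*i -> [7.79, 10.95, 14.11, 17.27, 20.43]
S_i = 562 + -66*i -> [562, 496, 430, 364, 298]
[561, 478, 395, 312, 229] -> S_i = 561 + -83*i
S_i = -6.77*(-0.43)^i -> [-6.77, 2.91, -1.25, 0.54, -0.23]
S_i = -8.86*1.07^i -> [-8.86, -9.48, -10.14, -10.85, -11.61]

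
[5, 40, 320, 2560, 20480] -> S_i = 5*8^i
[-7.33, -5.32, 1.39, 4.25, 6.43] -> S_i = Random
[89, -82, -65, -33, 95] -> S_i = Random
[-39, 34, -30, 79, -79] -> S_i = Random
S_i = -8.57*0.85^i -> [-8.57, -7.28, -6.19, -5.26, -4.47]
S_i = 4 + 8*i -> [4, 12, 20, 28, 36]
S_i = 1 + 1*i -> [1, 2, 3, 4, 5]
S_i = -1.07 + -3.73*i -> [-1.07, -4.8, -8.53, -12.26, -15.99]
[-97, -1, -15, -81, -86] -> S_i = Random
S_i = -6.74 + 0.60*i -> [-6.74, -6.14, -5.54, -4.94, -4.34]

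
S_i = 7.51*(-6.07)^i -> [7.51, -45.59, 276.71, -1679.6, 10195.18]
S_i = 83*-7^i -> [83, -581, 4067, -28469, 199283]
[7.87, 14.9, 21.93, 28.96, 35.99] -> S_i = 7.87 + 7.03*i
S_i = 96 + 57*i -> [96, 153, 210, 267, 324]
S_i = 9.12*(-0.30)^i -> [9.12, -2.74, 0.82, -0.25, 0.07]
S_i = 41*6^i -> [41, 246, 1476, 8856, 53136]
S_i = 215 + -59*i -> [215, 156, 97, 38, -21]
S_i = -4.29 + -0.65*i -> [-4.29, -4.94, -5.59, -6.24, -6.89]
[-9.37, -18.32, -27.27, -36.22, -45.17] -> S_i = -9.37 + -8.95*i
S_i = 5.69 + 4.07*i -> [5.69, 9.76, 13.83, 17.9, 21.97]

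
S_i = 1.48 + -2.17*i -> [1.48, -0.69, -2.86, -5.03, -7.2]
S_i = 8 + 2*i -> [8, 10, 12, 14, 16]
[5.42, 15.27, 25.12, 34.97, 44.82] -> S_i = 5.42 + 9.85*i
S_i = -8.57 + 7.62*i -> [-8.57, -0.95, 6.67, 14.29, 21.91]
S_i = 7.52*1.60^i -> [7.52, 12.03, 19.25, 30.8, 49.28]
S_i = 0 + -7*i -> [0, -7, -14, -21, -28]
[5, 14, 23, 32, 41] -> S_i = 5 + 9*i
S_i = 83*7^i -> [83, 581, 4067, 28469, 199283]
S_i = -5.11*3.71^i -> [-5.11, -18.96, -70.33, -260.94, -968.09]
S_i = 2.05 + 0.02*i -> [2.05, 2.07, 2.09, 2.11, 2.13]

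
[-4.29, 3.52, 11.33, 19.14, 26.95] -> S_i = -4.29 + 7.81*i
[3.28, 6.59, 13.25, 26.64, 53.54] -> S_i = 3.28*2.01^i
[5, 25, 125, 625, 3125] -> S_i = 5*5^i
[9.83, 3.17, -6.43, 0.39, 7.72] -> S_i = Random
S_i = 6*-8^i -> [6, -48, 384, -3072, 24576]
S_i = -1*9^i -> [-1, -9, -81, -729, -6561]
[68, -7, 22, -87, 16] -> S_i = Random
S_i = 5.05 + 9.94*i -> [5.05, 14.99, 24.93, 34.87, 44.81]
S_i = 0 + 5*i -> [0, 5, 10, 15, 20]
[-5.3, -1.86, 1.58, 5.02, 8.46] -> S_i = -5.30 + 3.44*i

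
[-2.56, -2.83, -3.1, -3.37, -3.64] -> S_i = -2.56 + -0.27*i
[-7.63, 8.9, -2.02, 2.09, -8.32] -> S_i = Random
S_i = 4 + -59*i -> [4, -55, -114, -173, -232]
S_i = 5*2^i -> [5, 10, 20, 40, 80]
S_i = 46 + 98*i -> [46, 144, 242, 340, 438]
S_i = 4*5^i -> [4, 20, 100, 500, 2500]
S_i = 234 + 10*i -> [234, 244, 254, 264, 274]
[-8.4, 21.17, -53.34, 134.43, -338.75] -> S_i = -8.40*(-2.52)^i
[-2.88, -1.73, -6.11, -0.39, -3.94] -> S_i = Random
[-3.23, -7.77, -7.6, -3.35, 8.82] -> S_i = Random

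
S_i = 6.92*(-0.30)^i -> [6.92, -2.08, 0.62, -0.19, 0.06]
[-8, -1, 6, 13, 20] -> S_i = -8 + 7*i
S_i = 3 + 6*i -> [3, 9, 15, 21, 27]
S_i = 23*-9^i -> [23, -207, 1863, -16767, 150903]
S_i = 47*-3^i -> [47, -141, 423, -1269, 3807]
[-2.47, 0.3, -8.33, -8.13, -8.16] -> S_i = Random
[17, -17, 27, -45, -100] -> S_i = Random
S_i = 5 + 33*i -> [5, 38, 71, 104, 137]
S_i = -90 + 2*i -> [-90, -88, -86, -84, -82]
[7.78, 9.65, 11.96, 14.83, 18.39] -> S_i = 7.78*1.24^i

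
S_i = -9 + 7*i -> [-9, -2, 5, 12, 19]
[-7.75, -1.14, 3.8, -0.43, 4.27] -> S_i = Random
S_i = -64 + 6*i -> [-64, -58, -52, -46, -40]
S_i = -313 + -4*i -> [-313, -317, -321, -325, -329]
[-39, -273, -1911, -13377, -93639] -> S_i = -39*7^i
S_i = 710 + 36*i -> [710, 746, 782, 818, 854]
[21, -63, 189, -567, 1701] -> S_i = 21*-3^i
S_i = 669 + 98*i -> [669, 767, 865, 963, 1061]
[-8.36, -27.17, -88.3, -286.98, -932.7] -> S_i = -8.36*3.25^i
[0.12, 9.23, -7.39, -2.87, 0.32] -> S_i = Random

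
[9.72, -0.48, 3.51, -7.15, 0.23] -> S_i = Random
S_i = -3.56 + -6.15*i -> [-3.56, -9.71, -15.86, -22.01, -28.16]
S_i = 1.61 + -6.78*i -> [1.61, -5.17, -11.95, -18.73, -25.51]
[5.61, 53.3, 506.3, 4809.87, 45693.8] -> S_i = 5.61*9.50^i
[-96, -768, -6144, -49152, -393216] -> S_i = -96*8^i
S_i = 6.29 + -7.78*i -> [6.29, -1.49, -9.27, -17.05, -24.83]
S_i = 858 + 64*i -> [858, 922, 986, 1050, 1114]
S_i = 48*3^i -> [48, 144, 432, 1296, 3888]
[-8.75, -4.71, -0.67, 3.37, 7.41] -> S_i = -8.75 + 4.04*i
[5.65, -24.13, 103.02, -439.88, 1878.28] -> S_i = 5.65*(-4.27)^i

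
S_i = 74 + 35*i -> [74, 109, 144, 179, 214]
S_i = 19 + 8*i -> [19, 27, 35, 43, 51]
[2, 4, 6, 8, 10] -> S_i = 2 + 2*i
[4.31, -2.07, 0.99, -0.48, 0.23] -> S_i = 4.31*(-0.48)^i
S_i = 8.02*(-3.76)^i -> [8.02, -30.16, 113.38, -426.32, 1602.97]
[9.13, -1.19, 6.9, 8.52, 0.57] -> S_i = Random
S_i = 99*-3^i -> [99, -297, 891, -2673, 8019]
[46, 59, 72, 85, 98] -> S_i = 46 + 13*i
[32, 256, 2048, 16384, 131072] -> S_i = 32*8^i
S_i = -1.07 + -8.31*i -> [-1.07, -9.38, -17.69, -26.0, -34.31]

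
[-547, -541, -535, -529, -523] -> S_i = -547 + 6*i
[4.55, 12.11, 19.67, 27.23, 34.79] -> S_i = 4.55 + 7.56*i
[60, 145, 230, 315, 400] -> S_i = 60 + 85*i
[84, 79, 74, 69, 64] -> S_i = 84 + -5*i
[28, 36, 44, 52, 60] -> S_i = 28 + 8*i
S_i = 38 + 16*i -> [38, 54, 70, 86, 102]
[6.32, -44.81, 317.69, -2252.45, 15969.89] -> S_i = 6.32*(-7.09)^i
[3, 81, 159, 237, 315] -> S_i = 3 + 78*i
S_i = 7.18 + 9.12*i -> [7.18, 16.3, 25.42, 34.54, 43.66]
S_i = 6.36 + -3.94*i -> [6.36, 2.42, -1.52, -5.46, -9.4]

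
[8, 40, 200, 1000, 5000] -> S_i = 8*5^i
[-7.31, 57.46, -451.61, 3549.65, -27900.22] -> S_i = -7.31*(-7.86)^i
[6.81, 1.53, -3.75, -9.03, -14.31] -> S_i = 6.81 + -5.28*i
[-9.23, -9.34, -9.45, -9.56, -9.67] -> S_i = -9.23 + -0.11*i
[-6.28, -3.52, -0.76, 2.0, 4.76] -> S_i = -6.28 + 2.76*i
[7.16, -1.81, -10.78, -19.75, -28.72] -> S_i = 7.16 + -8.97*i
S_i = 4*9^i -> [4, 36, 324, 2916, 26244]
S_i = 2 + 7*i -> [2, 9, 16, 23, 30]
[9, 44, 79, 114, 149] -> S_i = 9 + 35*i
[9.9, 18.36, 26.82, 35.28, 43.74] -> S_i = 9.90 + 8.46*i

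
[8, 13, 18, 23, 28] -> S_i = 8 + 5*i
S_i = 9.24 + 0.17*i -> [9.24, 9.41, 9.58, 9.75, 9.92]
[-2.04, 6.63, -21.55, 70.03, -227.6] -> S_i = -2.04*(-3.25)^i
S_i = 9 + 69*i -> [9, 78, 147, 216, 285]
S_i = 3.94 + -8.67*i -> [3.94, -4.73, -13.4, -22.07, -30.74]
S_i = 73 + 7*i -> [73, 80, 87, 94, 101]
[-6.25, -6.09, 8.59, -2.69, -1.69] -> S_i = Random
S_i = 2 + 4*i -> [2, 6, 10, 14, 18]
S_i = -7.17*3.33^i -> [-7.17, -23.88, -79.51, -264.76, -881.65]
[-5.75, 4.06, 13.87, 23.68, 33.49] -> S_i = -5.75 + 9.81*i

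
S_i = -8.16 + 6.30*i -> [-8.16, -1.86, 4.44, 10.74, 17.04]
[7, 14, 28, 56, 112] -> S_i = 7*2^i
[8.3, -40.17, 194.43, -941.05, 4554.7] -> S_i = 8.30*(-4.84)^i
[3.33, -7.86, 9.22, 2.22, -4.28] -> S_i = Random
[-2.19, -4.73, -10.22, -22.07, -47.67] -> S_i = -2.19*2.16^i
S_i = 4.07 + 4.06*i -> [4.07, 8.13, 12.19, 16.25, 20.31]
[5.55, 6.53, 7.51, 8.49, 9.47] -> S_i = 5.55 + 0.98*i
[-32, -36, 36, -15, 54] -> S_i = Random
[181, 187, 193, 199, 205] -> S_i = 181 + 6*i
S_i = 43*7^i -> [43, 301, 2107, 14749, 103243]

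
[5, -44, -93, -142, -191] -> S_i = 5 + -49*i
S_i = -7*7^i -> [-7, -49, -343, -2401, -16807]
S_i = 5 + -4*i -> [5, 1, -3, -7, -11]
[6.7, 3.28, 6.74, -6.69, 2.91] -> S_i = Random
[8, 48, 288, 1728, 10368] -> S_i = 8*6^i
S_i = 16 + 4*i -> [16, 20, 24, 28, 32]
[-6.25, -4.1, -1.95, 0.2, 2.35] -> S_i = -6.25 + 2.15*i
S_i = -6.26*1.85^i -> [-6.26, -11.58, -21.42, -39.64, -73.33]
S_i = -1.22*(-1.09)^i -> [-1.22, 1.33, -1.45, 1.58, -1.72]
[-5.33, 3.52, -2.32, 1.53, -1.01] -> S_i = -5.33*(-0.66)^i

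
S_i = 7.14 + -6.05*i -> [7.14, 1.09, -4.96, -11.01, -17.06]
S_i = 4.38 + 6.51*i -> [4.38, 10.89, 17.4, 23.91, 30.42]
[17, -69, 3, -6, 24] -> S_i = Random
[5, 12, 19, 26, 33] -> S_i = 5 + 7*i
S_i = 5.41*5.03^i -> [5.41, 27.21, 136.88, 688.5, 3463.13]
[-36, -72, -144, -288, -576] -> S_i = -36*2^i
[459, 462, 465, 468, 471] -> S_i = 459 + 3*i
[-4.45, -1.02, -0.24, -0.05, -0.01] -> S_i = -4.45*0.23^i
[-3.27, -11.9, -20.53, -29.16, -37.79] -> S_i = -3.27 + -8.63*i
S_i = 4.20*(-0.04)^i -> [4.2, -0.17, 0.01, -0.0, 0.0]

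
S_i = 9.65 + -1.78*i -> [9.65, 7.87, 6.09, 4.31, 2.53]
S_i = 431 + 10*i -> [431, 441, 451, 461, 471]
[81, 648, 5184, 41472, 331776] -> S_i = 81*8^i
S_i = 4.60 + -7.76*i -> [4.6, -3.16, -10.92, -18.68, -26.44]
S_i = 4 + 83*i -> [4, 87, 170, 253, 336]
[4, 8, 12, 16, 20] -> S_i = 4 + 4*i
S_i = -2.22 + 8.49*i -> [-2.22, 6.27, 14.76, 23.25, 31.74]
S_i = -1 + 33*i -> [-1, 32, 65, 98, 131]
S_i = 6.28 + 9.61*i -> [6.28, 15.89, 25.5, 35.11, 44.72]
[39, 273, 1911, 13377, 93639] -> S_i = 39*7^i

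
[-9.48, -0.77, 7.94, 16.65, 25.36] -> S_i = -9.48 + 8.71*i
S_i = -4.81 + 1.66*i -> [-4.81, -3.15, -1.49, 0.17, 1.83]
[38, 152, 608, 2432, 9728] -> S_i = 38*4^i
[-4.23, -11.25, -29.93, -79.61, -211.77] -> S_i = -4.23*2.66^i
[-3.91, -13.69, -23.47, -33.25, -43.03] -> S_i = -3.91 + -9.78*i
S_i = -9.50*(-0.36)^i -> [-9.5, 3.42, -1.23, 0.44, -0.16]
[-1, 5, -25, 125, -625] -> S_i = -1*-5^i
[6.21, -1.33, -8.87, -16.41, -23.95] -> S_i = 6.21 + -7.54*i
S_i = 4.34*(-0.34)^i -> [4.34, -1.48, 0.5, -0.17, 0.06]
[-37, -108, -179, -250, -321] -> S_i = -37 + -71*i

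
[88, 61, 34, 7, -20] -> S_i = 88 + -27*i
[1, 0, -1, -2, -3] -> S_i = 1 + -1*i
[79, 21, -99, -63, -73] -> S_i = Random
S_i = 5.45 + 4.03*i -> [5.45, 9.48, 13.51, 17.54, 21.57]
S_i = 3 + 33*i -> [3, 36, 69, 102, 135]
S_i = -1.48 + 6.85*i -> [-1.48, 5.37, 12.22, 19.07, 25.92]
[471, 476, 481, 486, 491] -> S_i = 471 + 5*i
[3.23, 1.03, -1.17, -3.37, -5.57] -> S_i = 3.23 + -2.20*i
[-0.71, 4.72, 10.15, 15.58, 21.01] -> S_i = -0.71 + 5.43*i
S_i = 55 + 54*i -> [55, 109, 163, 217, 271]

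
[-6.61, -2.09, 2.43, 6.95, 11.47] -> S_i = -6.61 + 4.52*i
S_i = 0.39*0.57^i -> [0.39, 0.22, 0.13, 0.07, 0.04]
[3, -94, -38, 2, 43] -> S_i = Random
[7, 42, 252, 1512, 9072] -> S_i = 7*6^i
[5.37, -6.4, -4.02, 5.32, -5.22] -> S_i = Random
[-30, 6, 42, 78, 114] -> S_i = -30 + 36*i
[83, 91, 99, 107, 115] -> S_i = 83 + 8*i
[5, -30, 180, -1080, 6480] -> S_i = 5*-6^i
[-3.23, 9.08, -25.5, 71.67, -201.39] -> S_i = -3.23*(-2.81)^i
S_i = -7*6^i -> [-7, -42, -252, -1512, -9072]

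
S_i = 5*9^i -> [5, 45, 405, 3645, 32805]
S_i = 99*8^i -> [99, 792, 6336, 50688, 405504]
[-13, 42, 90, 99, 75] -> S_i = Random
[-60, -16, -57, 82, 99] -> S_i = Random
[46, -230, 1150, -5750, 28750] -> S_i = 46*-5^i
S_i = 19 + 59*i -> [19, 78, 137, 196, 255]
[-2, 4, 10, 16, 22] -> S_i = -2 + 6*i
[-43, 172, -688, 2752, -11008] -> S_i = -43*-4^i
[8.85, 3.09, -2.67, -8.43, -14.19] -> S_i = 8.85 + -5.76*i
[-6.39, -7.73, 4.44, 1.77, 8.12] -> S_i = Random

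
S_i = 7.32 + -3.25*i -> [7.32, 4.07, 0.82, -2.43, -5.68]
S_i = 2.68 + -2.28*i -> [2.68, 0.4, -1.88, -4.16, -6.44]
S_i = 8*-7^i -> [8, -56, 392, -2744, 19208]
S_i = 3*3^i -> [3, 9, 27, 81, 243]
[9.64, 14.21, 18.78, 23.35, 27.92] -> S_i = 9.64 + 4.57*i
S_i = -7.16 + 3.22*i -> [-7.16, -3.94, -0.72, 2.5, 5.72]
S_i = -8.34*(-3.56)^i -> [-8.34, 29.69, -105.7, 376.28, -1339.57]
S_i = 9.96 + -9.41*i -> [9.96, 0.55, -8.86, -18.27, -27.68]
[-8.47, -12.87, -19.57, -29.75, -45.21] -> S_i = -8.47*1.52^i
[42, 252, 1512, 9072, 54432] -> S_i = 42*6^i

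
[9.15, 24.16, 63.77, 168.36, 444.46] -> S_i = 9.15*2.64^i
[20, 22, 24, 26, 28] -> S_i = 20 + 2*i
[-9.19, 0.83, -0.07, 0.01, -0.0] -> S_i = -9.19*(-0.09)^i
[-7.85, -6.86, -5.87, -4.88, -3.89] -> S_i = -7.85 + 0.99*i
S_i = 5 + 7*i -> [5, 12, 19, 26, 33]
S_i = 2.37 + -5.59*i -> [2.37, -3.22, -8.81, -14.4, -19.99]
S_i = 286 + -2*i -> [286, 284, 282, 280, 278]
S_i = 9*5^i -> [9, 45, 225, 1125, 5625]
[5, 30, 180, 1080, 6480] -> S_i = 5*6^i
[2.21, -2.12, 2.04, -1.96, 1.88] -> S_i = 2.21*(-0.96)^i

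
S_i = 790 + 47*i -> [790, 837, 884, 931, 978]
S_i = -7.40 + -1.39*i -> [-7.4, -8.79, -10.18, -11.57, -12.96]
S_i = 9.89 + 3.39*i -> [9.89, 13.28, 16.67, 20.06, 23.45]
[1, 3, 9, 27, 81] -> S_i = 1*3^i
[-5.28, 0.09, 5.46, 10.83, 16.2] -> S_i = -5.28 + 5.37*i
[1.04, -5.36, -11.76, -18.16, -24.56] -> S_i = 1.04 + -6.40*i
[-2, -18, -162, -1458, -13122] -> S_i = -2*9^i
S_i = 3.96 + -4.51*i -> [3.96, -0.55, -5.06, -9.57, -14.08]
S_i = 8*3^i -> [8, 24, 72, 216, 648]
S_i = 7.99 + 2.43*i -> [7.99, 10.42, 12.85, 15.28, 17.71]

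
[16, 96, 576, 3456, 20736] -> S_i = 16*6^i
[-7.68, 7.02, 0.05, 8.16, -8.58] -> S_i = Random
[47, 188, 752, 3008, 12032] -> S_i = 47*4^i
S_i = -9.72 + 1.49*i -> [-9.72, -8.23, -6.74, -5.25, -3.76]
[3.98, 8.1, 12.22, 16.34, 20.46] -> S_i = 3.98 + 4.12*i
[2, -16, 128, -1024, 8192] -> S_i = 2*-8^i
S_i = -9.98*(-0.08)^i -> [-9.98, 0.8, -0.06, 0.01, -0.0]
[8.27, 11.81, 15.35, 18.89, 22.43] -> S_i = 8.27 + 3.54*i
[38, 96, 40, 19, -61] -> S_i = Random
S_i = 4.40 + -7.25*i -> [4.4, -2.85, -10.1, -17.35, -24.6]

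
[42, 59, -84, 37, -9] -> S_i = Random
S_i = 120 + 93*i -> [120, 213, 306, 399, 492]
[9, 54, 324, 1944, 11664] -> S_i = 9*6^i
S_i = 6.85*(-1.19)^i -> [6.85, -8.15, 9.7, -11.54, 13.74]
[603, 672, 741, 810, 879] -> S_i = 603 + 69*i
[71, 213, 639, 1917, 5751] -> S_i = 71*3^i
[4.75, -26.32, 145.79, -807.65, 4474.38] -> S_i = 4.75*(-5.54)^i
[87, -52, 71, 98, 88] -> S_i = Random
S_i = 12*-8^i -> [12, -96, 768, -6144, 49152]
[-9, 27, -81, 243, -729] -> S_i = -9*-3^i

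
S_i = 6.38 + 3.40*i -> [6.38, 9.78, 13.18, 16.58, 19.98]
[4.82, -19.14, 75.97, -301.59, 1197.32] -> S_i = 4.82*(-3.97)^i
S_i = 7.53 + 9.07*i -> [7.53, 16.6, 25.67, 34.74, 43.81]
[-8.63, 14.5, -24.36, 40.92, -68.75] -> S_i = -8.63*(-1.68)^i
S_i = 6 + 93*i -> [6, 99, 192, 285, 378]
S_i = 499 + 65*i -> [499, 564, 629, 694, 759]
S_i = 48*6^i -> [48, 288, 1728, 10368, 62208]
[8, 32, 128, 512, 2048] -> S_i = 8*4^i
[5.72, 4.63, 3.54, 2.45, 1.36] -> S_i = 5.72 + -1.09*i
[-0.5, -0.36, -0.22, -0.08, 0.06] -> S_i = -0.50 + 0.14*i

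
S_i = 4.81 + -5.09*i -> [4.81, -0.28, -5.37, -10.46, -15.55]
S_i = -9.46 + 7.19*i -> [-9.46, -2.27, 4.92, 12.11, 19.3]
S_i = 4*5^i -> [4, 20, 100, 500, 2500]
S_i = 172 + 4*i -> [172, 176, 180, 184, 188]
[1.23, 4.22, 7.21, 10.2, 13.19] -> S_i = 1.23 + 2.99*i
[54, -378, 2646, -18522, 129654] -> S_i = 54*-7^i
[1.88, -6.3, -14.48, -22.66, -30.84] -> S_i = 1.88 + -8.18*i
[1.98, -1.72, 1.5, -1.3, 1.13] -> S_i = 1.98*(-0.87)^i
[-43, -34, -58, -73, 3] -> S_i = Random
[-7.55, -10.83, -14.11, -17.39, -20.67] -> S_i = -7.55 + -3.28*i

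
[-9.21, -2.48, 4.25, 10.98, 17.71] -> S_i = -9.21 + 6.73*i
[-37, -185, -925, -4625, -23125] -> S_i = -37*5^i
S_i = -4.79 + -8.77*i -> [-4.79, -13.56, -22.33, -31.1, -39.87]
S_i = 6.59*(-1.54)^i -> [6.59, -10.15, 15.63, -24.07, 37.07]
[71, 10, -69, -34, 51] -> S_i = Random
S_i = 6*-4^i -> [6, -24, 96, -384, 1536]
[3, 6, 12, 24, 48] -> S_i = 3*2^i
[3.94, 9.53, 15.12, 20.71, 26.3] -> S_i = 3.94 + 5.59*i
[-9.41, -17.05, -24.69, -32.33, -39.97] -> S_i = -9.41 + -7.64*i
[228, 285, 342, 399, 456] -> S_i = 228 + 57*i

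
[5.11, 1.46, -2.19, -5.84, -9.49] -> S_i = 5.11 + -3.65*i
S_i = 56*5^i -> [56, 280, 1400, 7000, 35000]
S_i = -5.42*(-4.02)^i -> [-5.42, 21.79, -87.59, 352.11, -1415.48]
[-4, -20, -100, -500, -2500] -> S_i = -4*5^i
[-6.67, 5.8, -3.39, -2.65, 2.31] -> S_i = Random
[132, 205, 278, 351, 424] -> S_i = 132 + 73*i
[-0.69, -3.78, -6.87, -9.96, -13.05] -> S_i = -0.69 + -3.09*i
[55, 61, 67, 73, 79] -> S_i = 55 + 6*i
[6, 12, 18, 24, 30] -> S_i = 6 + 6*i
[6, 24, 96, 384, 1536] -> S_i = 6*4^i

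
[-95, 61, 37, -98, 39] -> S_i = Random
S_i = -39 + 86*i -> [-39, 47, 133, 219, 305]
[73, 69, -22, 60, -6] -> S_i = Random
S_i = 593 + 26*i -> [593, 619, 645, 671, 697]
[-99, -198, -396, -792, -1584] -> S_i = -99*2^i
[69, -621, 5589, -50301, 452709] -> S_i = 69*-9^i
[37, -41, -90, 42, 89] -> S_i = Random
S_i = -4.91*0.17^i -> [-4.91, -0.83, -0.14, -0.02, -0.0]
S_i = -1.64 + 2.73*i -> [-1.64, 1.09, 3.82, 6.55, 9.28]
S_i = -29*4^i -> [-29, -116, -464, -1856, -7424]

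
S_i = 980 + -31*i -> [980, 949, 918, 887, 856]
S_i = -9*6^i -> [-9, -54, -324, -1944, -11664]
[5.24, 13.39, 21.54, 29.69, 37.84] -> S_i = 5.24 + 8.15*i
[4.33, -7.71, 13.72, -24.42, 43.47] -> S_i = 4.33*(-1.78)^i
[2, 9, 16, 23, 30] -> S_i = 2 + 7*i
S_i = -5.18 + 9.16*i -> [-5.18, 3.98, 13.14, 22.3, 31.46]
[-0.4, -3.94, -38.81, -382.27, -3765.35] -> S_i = -0.40*9.85^i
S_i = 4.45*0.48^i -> [4.45, 2.14, 1.03, 0.49, 0.24]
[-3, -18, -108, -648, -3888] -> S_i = -3*6^i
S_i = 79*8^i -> [79, 632, 5056, 40448, 323584]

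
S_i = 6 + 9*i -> [6, 15, 24, 33, 42]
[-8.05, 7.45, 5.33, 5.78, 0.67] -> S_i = Random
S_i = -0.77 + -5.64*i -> [-0.77, -6.41, -12.05, -17.69, -23.33]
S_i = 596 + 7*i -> [596, 603, 610, 617, 624]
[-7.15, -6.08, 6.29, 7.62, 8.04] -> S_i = Random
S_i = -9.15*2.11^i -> [-9.15, -19.31, -40.74, -85.95, -181.36]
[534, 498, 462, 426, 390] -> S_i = 534 + -36*i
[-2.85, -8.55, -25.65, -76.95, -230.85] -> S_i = -2.85*3.00^i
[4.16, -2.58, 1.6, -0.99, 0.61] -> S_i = 4.16*(-0.62)^i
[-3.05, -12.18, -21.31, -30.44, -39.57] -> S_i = -3.05 + -9.13*i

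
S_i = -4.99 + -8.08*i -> [-4.99, -13.07, -21.15, -29.23, -37.31]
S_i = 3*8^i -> [3, 24, 192, 1536, 12288]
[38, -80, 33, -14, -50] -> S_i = Random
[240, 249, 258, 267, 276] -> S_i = 240 + 9*i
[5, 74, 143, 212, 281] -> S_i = 5 + 69*i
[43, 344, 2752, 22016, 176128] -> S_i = 43*8^i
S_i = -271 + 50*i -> [-271, -221, -171, -121, -71]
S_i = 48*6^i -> [48, 288, 1728, 10368, 62208]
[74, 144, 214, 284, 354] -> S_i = 74 + 70*i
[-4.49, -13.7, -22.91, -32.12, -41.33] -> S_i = -4.49 + -9.21*i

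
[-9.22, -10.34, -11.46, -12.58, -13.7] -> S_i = -9.22 + -1.12*i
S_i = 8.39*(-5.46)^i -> [8.39, -45.81, 250.12, -1365.65, 7456.46]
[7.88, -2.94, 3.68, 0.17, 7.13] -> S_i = Random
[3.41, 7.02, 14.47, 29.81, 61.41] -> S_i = 3.41*2.06^i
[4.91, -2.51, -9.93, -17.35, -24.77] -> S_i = 4.91 + -7.42*i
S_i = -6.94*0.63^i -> [-6.94, -4.37, -2.75, -1.74, -1.09]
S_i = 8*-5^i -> [8, -40, 200, -1000, 5000]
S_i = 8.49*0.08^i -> [8.49, 0.68, 0.05, 0.0, 0.0]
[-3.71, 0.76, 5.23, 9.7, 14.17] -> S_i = -3.71 + 4.47*i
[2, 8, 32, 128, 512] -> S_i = 2*4^i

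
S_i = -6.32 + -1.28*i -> [-6.32, -7.6, -8.88, -10.16, -11.44]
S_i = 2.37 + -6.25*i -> [2.37, -3.88, -10.13, -16.38, -22.63]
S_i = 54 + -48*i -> [54, 6, -42, -90, -138]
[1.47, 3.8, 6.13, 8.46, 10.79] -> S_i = 1.47 + 2.33*i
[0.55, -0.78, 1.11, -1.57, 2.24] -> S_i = 0.55*(-1.42)^i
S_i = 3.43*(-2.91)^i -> [3.43, -9.98, 29.05, -84.52, 245.96]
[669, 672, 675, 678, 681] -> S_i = 669 + 3*i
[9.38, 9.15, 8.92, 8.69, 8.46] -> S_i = 9.38 + -0.23*i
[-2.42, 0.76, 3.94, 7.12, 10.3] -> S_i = -2.42 + 3.18*i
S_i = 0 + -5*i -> [0, -5, -10, -15, -20]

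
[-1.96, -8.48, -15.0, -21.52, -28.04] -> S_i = -1.96 + -6.52*i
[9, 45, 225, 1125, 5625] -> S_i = 9*5^i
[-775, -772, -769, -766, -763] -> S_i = -775 + 3*i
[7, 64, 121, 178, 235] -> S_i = 7 + 57*i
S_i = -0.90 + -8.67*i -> [-0.9, -9.57, -18.24, -26.91, -35.58]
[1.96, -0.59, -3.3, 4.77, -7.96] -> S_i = Random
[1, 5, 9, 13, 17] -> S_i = 1 + 4*i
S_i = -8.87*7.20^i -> [-8.87, -63.86, -459.82, -3310.71, -23837.11]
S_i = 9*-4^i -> [9, -36, 144, -576, 2304]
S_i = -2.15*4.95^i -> [-2.15, -10.64, -52.68, -260.77, -1290.8]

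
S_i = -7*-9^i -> [-7, 63, -567, 5103, -45927]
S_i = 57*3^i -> [57, 171, 513, 1539, 4617]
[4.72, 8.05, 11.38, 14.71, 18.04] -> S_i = 4.72 + 3.33*i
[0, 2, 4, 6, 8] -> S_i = 0 + 2*i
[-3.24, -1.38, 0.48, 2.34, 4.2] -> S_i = -3.24 + 1.86*i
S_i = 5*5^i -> [5, 25, 125, 625, 3125]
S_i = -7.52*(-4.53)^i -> [-7.52, 34.07, -154.32, 699.06, -3166.73]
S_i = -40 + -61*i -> [-40, -101, -162, -223, -284]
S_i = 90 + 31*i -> [90, 121, 152, 183, 214]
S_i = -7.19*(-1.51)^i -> [-7.19, 10.86, -16.39, 24.75, -37.38]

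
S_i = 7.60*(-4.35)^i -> [7.6, -33.06, 143.81, -625.58, 2721.26]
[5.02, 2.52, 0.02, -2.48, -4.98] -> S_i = 5.02 + -2.50*i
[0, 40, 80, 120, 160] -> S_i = 0 + 40*i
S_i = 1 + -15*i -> [1, -14, -29, -44, -59]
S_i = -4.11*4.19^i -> [-4.11, -17.22, -72.16, -302.33, -1266.77]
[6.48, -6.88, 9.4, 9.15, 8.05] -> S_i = Random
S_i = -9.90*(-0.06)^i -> [-9.9, 0.59, -0.04, 0.0, -0.0]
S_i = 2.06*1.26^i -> [2.06, 2.6, 3.27, 4.12, 5.19]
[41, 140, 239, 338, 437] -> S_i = 41 + 99*i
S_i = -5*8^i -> [-5, -40, -320, -2560, -20480]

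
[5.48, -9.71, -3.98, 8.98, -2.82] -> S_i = Random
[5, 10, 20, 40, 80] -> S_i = 5*2^i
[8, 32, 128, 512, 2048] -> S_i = 8*4^i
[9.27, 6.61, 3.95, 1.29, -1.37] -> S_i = 9.27 + -2.66*i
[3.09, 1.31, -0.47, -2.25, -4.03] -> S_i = 3.09 + -1.78*i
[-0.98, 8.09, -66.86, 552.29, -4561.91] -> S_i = -0.98*(-8.26)^i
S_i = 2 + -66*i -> [2, -64, -130, -196, -262]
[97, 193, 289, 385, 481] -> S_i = 97 + 96*i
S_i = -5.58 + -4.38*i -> [-5.58, -9.96, -14.34, -18.72, -23.1]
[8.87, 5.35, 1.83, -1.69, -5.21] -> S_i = 8.87 + -3.52*i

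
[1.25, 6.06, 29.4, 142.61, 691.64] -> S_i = 1.25*4.85^i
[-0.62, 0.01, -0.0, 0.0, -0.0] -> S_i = -0.62*(-0.01)^i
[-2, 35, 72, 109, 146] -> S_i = -2 + 37*i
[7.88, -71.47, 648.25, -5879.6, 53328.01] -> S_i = 7.88*(-9.07)^i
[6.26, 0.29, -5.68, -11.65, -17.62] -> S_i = 6.26 + -5.97*i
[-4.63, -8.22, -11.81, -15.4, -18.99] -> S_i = -4.63 + -3.59*i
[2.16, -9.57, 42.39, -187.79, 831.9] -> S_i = 2.16*(-4.43)^i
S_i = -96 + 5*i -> [-96, -91, -86, -81, -76]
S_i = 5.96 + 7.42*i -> [5.96, 13.38, 20.8, 28.22, 35.64]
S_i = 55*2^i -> [55, 110, 220, 440, 880]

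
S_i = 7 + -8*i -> [7, -1, -9, -17, -25]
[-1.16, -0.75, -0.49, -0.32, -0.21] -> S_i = -1.16*0.65^i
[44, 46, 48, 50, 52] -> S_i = 44 + 2*i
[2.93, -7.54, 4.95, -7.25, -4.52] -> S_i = Random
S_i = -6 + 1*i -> [-6, -5, -4, -3, -2]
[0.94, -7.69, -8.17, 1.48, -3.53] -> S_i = Random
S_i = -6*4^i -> [-6, -24, -96, -384, -1536]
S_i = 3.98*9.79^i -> [3.98, 38.96, 381.46, 3734.49, 36560.64]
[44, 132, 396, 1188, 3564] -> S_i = 44*3^i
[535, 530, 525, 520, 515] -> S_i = 535 + -5*i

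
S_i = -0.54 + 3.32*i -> [-0.54, 2.78, 6.1, 9.42, 12.74]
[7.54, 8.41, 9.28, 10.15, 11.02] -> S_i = 7.54 + 0.87*i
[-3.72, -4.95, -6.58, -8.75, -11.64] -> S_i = -3.72*1.33^i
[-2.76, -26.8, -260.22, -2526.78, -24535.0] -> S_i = -2.76*9.71^i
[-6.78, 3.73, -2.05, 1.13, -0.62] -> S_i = -6.78*(-0.55)^i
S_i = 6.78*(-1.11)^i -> [6.78, -7.53, 8.35, -9.27, 10.29]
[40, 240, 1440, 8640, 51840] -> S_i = 40*6^i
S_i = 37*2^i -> [37, 74, 148, 296, 592]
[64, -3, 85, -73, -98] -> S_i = Random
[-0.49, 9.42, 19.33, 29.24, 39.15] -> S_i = -0.49 + 9.91*i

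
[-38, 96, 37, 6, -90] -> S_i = Random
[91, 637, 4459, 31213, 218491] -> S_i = 91*7^i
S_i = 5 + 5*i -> [5, 10, 15, 20, 25]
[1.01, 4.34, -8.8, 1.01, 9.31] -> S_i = Random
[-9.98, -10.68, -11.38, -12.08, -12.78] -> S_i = -9.98 + -0.70*i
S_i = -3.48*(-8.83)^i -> [-3.48, 30.73, -271.33, 2395.86, -21155.44]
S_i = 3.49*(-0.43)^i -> [3.49, -1.5, 0.65, -0.28, 0.12]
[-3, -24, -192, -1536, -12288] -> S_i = -3*8^i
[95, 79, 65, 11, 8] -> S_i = Random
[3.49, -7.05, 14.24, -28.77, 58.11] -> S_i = 3.49*(-2.02)^i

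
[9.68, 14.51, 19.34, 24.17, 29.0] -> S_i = 9.68 + 4.83*i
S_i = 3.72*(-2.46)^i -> [3.72, -9.15, 22.51, -55.38, 136.23]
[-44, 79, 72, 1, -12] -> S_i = Random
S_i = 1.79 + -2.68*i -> [1.79, -0.89, -3.57, -6.25, -8.93]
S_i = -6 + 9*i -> [-6, 3, 12, 21, 30]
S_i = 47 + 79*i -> [47, 126, 205, 284, 363]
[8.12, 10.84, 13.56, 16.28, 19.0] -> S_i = 8.12 + 2.72*i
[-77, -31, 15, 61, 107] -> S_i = -77 + 46*i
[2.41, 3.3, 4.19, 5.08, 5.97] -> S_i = 2.41 + 0.89*i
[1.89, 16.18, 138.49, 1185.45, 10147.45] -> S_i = 1.89*8.56^i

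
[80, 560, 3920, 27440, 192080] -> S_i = 80*7^i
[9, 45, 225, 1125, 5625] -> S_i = 9*5^i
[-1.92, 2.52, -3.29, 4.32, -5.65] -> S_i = -1.92*(-1.31)^i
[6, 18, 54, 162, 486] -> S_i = 6*3^i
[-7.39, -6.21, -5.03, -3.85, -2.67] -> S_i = -7.39 + 1.18*i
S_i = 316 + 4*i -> [316, 320, 324, 328, 332]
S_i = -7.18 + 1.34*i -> [-7.18, -5.84, -4.5, -3.16, -1.82]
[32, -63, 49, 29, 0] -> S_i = Random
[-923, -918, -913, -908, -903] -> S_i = -923 + 5*i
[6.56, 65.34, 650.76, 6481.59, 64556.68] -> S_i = 6.56*9.96^i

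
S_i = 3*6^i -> [3, 18, 108, 648, 3888]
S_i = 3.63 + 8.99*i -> [3.63, 12.62, 21.61, 30.6, 39.59]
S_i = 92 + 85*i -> [92, 177, 262, 347, 432]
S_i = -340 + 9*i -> [-340, -331, -322, -313, -304]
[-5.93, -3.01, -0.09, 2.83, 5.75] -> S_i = -5.93 + 2.92*i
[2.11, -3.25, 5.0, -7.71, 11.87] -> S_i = 2.11*(-1.54)^i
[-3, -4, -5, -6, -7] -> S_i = -3 + -1*i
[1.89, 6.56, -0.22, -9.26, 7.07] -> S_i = Random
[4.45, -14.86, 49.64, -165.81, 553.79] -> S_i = 4.45*(-3.34)^i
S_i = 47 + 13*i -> [47, 60, 73, 86, 99]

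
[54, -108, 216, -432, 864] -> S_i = 54*-2^i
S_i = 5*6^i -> [5, 30, 180, 1080, 6480]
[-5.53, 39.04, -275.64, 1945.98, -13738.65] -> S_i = -5.53*(-7.06)^i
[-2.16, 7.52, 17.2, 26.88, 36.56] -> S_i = -2.16 + 9.68*i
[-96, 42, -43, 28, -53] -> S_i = Random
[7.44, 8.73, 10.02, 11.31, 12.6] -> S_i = 7.44 + 1.29*i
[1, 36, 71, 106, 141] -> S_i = 1 + 35*i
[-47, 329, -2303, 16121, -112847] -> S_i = -47*-7^i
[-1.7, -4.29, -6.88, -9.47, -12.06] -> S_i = -1.70 + -2.59*i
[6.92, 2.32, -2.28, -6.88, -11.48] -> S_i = 6.92 + -4.60*i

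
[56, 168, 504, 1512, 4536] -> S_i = 56*3^i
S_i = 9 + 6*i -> [9, 15, 21, 27, 33]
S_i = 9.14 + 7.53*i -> [9.14, 16.67, 24.2, 31.73, 39.26]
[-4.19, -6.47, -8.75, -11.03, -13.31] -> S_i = -4.19 + -2.28*i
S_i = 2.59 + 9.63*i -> [2.59, 12.22, 21.85, 31.48, 41.11]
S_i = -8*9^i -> [-8, -72, -648, -5832, -52488]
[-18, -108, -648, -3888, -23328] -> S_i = -18*6^i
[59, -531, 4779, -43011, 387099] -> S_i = 59*-9^i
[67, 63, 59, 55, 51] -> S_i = 67 + -4*i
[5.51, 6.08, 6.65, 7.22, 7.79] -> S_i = 5.51 + 0.57*i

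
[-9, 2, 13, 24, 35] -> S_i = -9 + 11*i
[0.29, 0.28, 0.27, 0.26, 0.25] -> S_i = 0.29*0.96^i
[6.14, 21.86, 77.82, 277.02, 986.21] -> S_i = 6.14*3.56^i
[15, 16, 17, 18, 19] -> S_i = 15 + 1*i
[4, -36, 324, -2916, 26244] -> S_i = 4*-9^i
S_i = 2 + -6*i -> [2, -4, -10, -16, -22]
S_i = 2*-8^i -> [2, -16, 128, -1024, 8192]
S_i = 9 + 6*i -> [9, 15, 21, 27, 33]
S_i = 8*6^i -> [8, 48, 288, 1728, 10368]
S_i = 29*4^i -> [29, 116, 464, 1856, 7424]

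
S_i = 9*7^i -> [9, 63, 441, 3087, 21609]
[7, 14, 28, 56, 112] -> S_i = 7*2^i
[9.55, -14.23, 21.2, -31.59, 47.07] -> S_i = 9.55*(-1.49)^i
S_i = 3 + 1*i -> [3, 4, 5, 6, 7]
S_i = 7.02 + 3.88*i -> [7.02, 10.9, 14.78, 18.66, 22.54]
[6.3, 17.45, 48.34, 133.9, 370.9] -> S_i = 6.30*2.77^i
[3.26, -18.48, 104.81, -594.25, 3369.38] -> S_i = 3.26*(-5.67)^i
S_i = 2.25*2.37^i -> [2.25, 5.33, 12.64, 29.95, 70.99]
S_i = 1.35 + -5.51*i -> [1.35, -4.16, -9.67, -15.18, -20.69]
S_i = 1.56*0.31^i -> [1.56, 0.48, 0.15, 0.05, 0.01]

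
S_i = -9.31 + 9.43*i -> [-9.31, 0.12, 9.55, 18.98, 28.41]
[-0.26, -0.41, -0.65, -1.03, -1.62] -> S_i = -0.26*1.58^i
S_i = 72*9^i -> [72, 648, 5832, 52488, 472392]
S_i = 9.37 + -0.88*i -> [9.37, 8.49, 7.61, 6.73, 5.85]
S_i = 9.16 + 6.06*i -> [9.16, 15.22, 21.28, 27.34, 33.4]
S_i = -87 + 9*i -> [-87, -78, -69, -60, -51]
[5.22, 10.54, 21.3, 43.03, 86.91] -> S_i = 5.22*2.02^i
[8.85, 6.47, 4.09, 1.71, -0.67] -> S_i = 8.85 + -2.38*i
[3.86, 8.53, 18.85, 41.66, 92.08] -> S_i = 3.86*2.21^i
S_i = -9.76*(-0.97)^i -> [-9.76, 9.47, -9.18, 8.91, -8.64]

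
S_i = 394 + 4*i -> [394, 398, 402, 406, 410]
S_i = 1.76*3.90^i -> [1.76, 6.86, 26.77, 104.4, 407.17]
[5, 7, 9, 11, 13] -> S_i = 5 + 2*i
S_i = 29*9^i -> [29, 261, 2349, 21141, 190269]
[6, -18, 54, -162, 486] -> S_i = 6*-3^i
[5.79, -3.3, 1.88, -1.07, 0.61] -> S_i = 5.79*(-0.57)^i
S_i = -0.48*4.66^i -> [-0.48, -2.24, -10.42, -48.57, -226.35]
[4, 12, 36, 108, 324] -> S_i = 4*3^i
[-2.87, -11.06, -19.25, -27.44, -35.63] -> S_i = -2.87 + -8.19*i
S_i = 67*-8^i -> [67, -536, 4288, -34304, 274432]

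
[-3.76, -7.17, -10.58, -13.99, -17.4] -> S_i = -3.76 + -3.41*i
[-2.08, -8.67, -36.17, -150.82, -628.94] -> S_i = -2.08*4.17^i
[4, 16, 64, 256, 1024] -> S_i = 4*4^i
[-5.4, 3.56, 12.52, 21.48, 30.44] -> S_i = -5.40 + 8.96*i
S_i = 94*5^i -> [94, 470, 2350, 11750, 58750]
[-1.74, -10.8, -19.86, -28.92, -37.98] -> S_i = -1.74 + -9.06*i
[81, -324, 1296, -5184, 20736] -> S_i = 81*-4^i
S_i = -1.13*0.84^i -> [-1.13, -0.95, -0.8, -0.67, -0.56]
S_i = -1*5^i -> [-1, -5, -25, -125, -625]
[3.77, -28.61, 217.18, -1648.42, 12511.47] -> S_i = 3.77*(-7.59)^i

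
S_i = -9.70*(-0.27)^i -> [-9.7, 2.62, -0.71, 0.19, -0.05]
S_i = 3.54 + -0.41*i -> [3.54, 3.13, 2.72, 2.31, 1.9]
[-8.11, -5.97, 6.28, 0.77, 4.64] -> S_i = Random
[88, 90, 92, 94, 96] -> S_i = 88 + 2*i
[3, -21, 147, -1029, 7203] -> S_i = 3*-7^i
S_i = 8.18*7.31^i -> [8.18, 59.8, 437.11, 3195.25, 23357.31]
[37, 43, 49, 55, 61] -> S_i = 37 + 6*i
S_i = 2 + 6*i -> [2, 8, 14, 20, 26]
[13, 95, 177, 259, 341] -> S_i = 13 + 82*i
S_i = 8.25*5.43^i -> [8.25, 44.8, 243.25, 1320.85, 7172.21]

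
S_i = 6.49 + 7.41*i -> [6.49, 13.9, 21.31, 28.72, 36.13]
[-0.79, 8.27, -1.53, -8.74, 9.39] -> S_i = Random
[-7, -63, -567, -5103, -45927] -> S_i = -7*9^i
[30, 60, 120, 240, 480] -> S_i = 30*2^i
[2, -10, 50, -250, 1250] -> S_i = 2*-5^i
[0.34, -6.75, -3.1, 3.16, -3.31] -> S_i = Random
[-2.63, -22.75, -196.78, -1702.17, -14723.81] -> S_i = -2.63*8.65^i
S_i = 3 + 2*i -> [3, 5, 7, 9, 11]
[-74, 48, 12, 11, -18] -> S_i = Random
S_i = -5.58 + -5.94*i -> [-5.58, -11.52, -17.46, -23.4, -29.34]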